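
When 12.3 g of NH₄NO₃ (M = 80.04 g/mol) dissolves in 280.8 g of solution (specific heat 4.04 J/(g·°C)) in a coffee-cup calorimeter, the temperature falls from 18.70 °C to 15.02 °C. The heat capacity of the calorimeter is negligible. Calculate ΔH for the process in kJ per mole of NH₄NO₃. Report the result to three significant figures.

|ΔT| = |15.02 − 18.70| = 3.68 °C
|q_surr| = (280.8 × 4.04) × 3.68 = 1134.432 × 3.68 = 4175 J
n(NH₄NO₃) = 12.3 / 80.04 = 0.1537 mol
Temperature fell, so q_rxn = +|q_surr| = 4.175 kJ
ΔH = q_rxn / n = 27.16 kJ/mol

ΔH = 27.2 kJ/mol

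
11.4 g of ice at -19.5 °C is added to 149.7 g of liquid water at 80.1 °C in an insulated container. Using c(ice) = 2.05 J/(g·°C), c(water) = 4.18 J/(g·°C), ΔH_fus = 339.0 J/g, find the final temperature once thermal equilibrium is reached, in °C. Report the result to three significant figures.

T_f = 68.0 °C

Heat to bring ice to 0 °C and melt it: q₁ = 11.4×2.05×19.5 + 11.4×339.0 = 4320.3 J
Heat the water can supply cooling to 0 °C: 149.7×4.18×80.1 = 50122.3 J > q₁, so all ice melts.
Energy balance: 149.7×4.18×(80.1 − T) = 4320.3 + 11.4×4.18×(T − 0)
625.746(80.1 − T) = 4320.3 + 47.652 T
50122.3 − 4320.3 = 673.398 T
T = 45802.0 / 673.398 = 68.02 °C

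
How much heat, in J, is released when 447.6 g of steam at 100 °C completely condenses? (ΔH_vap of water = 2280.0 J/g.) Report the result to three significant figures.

q = m × ΔH_vap = 447.6 × 2280.0 = 1021000 J

q = 1020000 J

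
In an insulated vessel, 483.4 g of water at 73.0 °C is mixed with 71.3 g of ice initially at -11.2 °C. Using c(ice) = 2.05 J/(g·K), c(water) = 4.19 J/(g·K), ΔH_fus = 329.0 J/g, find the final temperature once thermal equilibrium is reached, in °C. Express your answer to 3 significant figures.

Heat to bring ice to 0 °C and melt it: q₁ = 71.3×2.05×11.2 + 71.3×329.0 = 25095 J
Heat the water can supply cooling to 0 °C: 483.4×4.19×73.0 = 147858 J > q₁, so all ice melts.
Energy balance: 483.4×4.19×(73.0 − T) = 25095 + 71.3×4.19×(T − 0)
2025.446(73.0 − T) = 25095 + 298.747 T
147858 − 25095 = 2324.193 T
T = 122763 / 2324.193 = 52.82 °C

T_f = 52.8 °C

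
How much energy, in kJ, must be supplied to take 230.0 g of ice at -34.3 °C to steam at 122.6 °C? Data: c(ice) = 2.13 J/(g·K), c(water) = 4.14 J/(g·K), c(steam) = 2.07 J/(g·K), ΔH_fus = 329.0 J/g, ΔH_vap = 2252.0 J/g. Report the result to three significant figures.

q = 716 kJ

q1 (heat ice -34.3→0.0 °C): 230.0 × 2.13 × 34.3 = 16804 J
q2 (melt at 0 °C): 230.0 × 329.0 = 75670 J
q3 (heat water 0.0→100.0 °C): 230.0 × 4.14 × 100.0 = 95220 J
q4 (vaporize at 100 °C): 230.0 × 2252.0 = 517960 J
q5 (heat steam 100.0→122.6 °C): 230.0 × 2.07 × 22.6 = 10760 J
Total: 16804 + 75670 + 95220 + 517960 + 10760 = 716414 J = 716 kJ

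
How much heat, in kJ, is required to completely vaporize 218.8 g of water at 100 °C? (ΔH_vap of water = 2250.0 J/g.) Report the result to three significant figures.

q = 492 kJ

q = m × ΔH_vap = 218.8 × 2250.0 = 492300 J = 492 kJ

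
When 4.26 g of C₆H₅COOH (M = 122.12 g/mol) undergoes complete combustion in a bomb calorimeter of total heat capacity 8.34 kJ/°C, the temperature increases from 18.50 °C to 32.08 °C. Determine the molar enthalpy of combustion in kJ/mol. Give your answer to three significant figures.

ΔT = 32.08 − 18.50 = 13.58 °C
q_cal = C_cal × ΔT = 8.34 × 13.58 = 113.2572 kJ
n = 4.26 / 122.12 = 0.03488 mol
q_rxn = −q_cal = -113.2572 kJ
ΔH = -113.2572 / 0.03488 = -3247 kJ/mol

ΔH = -3250 kJ/mol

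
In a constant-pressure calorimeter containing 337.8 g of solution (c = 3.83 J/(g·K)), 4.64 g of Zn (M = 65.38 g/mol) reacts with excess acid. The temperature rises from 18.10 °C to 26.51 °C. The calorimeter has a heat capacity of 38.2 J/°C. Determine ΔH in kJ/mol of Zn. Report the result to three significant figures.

|ΔT| = |26.51 − 18.10| = 8.41 °C
|q_surr| = (337.8 × 3.83 + 38.2) × 8.41 = 1331.974 × 8.41 = 11200 J
n(Zn) = 4.64 / 65.38 = 0.07097 mol
Temperature rose, so q_rxn = −|q_surr| = -11.20 kJ
ΔH = q_rxn / n = -157.8 kJ/mol

ΔH = -158 kJ/mol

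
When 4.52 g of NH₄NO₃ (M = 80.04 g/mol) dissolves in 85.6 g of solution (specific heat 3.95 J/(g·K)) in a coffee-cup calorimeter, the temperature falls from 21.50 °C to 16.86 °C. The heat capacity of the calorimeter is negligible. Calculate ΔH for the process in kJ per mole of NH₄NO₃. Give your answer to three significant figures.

ΔH = 27.8 kJ/mol

|ΔT| = |16.86 − 21.50| = 4.64 °C
|q_surr| = (85.6 × 3.95) × 4.64 = 338.12 × 4.64 = 1569 J
n(NH₄NO₃) = 4.52 / 80.04 = 0.05647 mol
Temperature fell, so q_rxn = +|q_surr| = 1.569 kJ
ΔH = q_rxn / n = 27.78 kJ/mol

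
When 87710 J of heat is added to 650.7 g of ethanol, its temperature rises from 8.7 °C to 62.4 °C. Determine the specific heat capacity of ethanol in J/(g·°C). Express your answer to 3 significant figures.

c = 2.51 J/(g·°C)

c = q / (m ΔT) = 87710 / (650.7 × 53.7)
c = 87710 / 34942.59 = 2.51 J/(g·°C)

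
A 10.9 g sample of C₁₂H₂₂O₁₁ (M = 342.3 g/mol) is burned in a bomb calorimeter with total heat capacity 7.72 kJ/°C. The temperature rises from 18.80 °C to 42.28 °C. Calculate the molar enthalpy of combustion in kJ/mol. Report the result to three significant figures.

ΔT = 42.28 − 18.80 = 23.48 °C
q_cal = C_cal × ΔT = 7.72 × 23.48 = 181.2656 kJ
n = 10.9 / 342.3 = 0.03184 mol
q_rxn = −q_cal = -181.2656 kJ
ΔH = -181.2656 / 0.03184 = -5693 kJ/mol

ΔH = -5690 kJ/mol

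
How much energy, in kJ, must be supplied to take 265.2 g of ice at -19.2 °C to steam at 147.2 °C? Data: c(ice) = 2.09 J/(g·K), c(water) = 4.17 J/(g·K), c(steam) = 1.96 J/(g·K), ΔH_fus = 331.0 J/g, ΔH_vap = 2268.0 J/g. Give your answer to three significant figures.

q = 835 kJ

q1 (heat ice -19.2→0.0 °C): 265.2 × 2.09 × 19.2 = 10642 J
q2 (melt at 0 °C): 265.2 × 331.0 = 87781 J
q3 (heat water 0.0→100.0 °C): 265.2 × 4.17 × 100.0 = 110588 J
q4 (vaporize at 100 °C): 265.2 × 2268.0 = 601474 J
q5 (heat steam 100.0→147.2 °C): 265.2 × 1.96 × 47.2 = 24534 J
Total: 10642 + 87781 + 110588 + 601474 + 24534 = 835019 J = 835 kJ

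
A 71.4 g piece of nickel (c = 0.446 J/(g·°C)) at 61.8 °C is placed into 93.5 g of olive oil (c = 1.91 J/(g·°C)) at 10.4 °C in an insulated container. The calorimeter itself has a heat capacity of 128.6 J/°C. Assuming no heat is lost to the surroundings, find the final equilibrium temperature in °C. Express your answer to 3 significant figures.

Heat lost by nickel = heat gained by olive oil + calorimeter.
(71.4)(0.446)(61.8 − T) = [(93.5)(1.91) + 128.6](T − 10.4)
31.8444 (61.8 − T) = 307.185 (T − 10.4)
1968.0 − 31.8444 T = 307.185 T − 3194.7
5162.7 = 339.0294 T
T = 15.23 °C

T_f = 15.2 °C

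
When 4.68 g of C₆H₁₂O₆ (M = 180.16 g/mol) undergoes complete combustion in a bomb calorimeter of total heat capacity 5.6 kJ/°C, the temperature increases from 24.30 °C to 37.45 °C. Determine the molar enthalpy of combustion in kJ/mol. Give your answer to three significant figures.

ΔT = 37.45 − 24.30 = 13.15 °C
q_cal = C_cal × ΔT = 5.6 × 13.15 = 73.64 kJ
n = 4.68 / 180.16 = 0.02598 mol
q_rxn = −q_cal = -73.64 kJ
ΔH = -73.64 / 0.02598 = -2834 kJ/mol

ΔH = -2830 kJ/mol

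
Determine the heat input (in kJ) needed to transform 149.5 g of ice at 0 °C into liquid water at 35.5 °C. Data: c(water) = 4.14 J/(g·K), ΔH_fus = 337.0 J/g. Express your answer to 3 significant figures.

q1 (melt at 0 °C): 149.5 × 337.0 = 50382 J
q2 (heat water 0.0→35.5 °C): 149.5 × 4.14 × 35.5 = 21972 J
Total: 50382 + 21972 = 72354 J = 72.4 kJ

q = 72.4 kJ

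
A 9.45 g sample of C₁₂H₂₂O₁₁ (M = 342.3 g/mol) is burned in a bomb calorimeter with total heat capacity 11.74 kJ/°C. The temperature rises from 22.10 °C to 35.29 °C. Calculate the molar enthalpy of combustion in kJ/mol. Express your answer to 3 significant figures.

ΔH = -5610 kJ/mol

ΔT = 35.29 − 22.10 = 13.19 °C
q_cal = C_cal × ΔT = 11.74 × 13.19 = 154.8506 kJ
n = 9.45 / 342.3 = 0.02761 mol
q_rxn = −q_cal = -154.8506 kJ
ΔH = -154.8506 / 0.02761 = -5608 kJ/mol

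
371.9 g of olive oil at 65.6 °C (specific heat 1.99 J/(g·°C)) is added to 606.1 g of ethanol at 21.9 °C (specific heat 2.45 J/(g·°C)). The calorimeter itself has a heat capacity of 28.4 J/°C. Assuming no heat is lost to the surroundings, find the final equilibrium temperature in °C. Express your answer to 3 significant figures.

Heat lost by olive oil = heat gained by ethanol + calorimeter.
(371.9)(1.99)(65.6 − T) = [(606.1)(2.45) + 28.4](T − 21.9)
740.081 (65.6 − T) = 1513.345 (T − 21.9)
48549 − 740.081 T = 1513.345 T − 33142
81691 = 2253.426 T
T = 36.25 °C

T_f = 36.3 °C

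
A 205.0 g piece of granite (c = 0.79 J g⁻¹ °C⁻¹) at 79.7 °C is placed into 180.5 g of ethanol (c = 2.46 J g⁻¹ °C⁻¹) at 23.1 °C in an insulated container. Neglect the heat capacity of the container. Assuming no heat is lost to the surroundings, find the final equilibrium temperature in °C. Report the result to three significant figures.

T_f = 38.2 °C

Heat lost by granite = heat gained by ethanol.
(205.0)(0.79)(79.7 − T) = (180.5)(2.46)(T − 23.1)
161.95 (79.7 − T) = 444.03 (T − 23.1)
12907 − 161.95 T = 444.03 T − 10257
23164 = 605.98 T
T = 38.23 °C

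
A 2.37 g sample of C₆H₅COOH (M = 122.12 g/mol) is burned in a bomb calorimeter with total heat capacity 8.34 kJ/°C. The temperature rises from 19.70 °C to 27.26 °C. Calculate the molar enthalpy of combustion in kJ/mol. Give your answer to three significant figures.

ΔT = 27.26 − 19.70 = 7.56 °C
q_cal = C_cal × ΔT = 8.34 × 7.56 = 63.0504 kJ
n = 2.37 / 122.12 = 0.01941 mol
q_rxn = −q_cal = -63.0504 kJ
ΔH = -63.0504 / 0.01941 = -3248 kJ/mol

ΔH = -3250 kJ/mol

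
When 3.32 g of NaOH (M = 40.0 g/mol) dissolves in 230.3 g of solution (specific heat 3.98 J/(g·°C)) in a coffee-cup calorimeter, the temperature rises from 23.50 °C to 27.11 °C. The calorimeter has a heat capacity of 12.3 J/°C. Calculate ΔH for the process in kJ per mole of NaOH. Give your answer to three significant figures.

|ΔT| = |27.11 − 23.50| = 3.61 °C
|q_surr| = (230.3 × 3.98 + 12.3) × 3.61 = 928.894 × 3.61 = 3353 J
n(NaOH) = 3.32 / 40.0 = 0.08300 mol
Temperature rose, so q_rxn = −|q_surr| = -3.353 kJ
ΔH = q_rxn / n = -40.40 kJ/mol

ΔH = -40.4 kJ/mol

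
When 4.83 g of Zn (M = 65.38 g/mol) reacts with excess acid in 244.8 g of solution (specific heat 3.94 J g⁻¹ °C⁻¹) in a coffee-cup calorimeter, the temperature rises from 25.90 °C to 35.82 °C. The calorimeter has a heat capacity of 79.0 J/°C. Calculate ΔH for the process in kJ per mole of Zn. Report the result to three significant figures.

ΔH = -140 kJ/mol

|ΔT| = |35.82 − 25.90| = 9.92 °C
|q_surr| = (244.8 × 3.94 + 79.0) × 9.92 = 1043.512 × 9.92 = 10350 J
n(Zn) = 4.83 / 65.38 = 0.07388 mol
Temperature rose, so q_rxn = −|q_surr| = -10.35 kJ
ΔH = q_rxn / n = -140.1 kJ/mol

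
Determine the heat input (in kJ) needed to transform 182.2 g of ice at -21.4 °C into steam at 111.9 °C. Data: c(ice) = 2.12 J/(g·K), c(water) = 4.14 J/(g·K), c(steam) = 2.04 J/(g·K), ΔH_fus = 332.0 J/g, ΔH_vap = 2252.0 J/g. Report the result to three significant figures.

q = 559 kJ

q1 (heat ice -21.4→0.0 °C): 182.2 × 2.12 × 21.4 = 8266 J
q2 (melt at 0 °C): 182.2 × 332.0 = 60490 J
q3 (heat water 0.0→100.0 °C): 182.2 × 4.14 × 100.0 = 75431 J
q4 (vaporize at 100 °C): 182.2 × 2252.0 = 410314 J
q5 (heat steam 100.0→111.9 °C): 182.2 × 2.04 × 11.9 = 4423 J
Total: 8266 + 60490 + 75431 + 410314 + 4423 = 558924 J = 559 kJ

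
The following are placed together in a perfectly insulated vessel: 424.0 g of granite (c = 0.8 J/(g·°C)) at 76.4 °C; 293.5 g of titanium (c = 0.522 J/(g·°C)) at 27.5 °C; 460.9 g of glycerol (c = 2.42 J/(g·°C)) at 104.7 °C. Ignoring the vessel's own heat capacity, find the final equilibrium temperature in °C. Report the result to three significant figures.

Σ mᵢcᵢ(T − Tᵢ) = 0  ⇒  T = Σ mᵢcᵢTᵢ / Σ mᵢcᵢ
Σ mᵢcᵢ = 424.0×0.8 + 293.5×0.522 + 460.9×2.42 = 1607.785
Σ mᵢcᵢTᵢ = 339.2×76.4 + 153.207×27.5 + 1115.378×104.7 = 146910
T = 146910 / 1607.785 = 91.37 °C

T_f = 91.4 °C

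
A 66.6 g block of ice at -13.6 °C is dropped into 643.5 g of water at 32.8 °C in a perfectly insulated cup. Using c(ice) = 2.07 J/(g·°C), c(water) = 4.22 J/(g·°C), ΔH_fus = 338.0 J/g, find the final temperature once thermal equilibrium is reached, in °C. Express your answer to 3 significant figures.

T_f = 21.6 °C

Heat to bring ice to 0 °C and melt it: q₁ = 66.6×2.07×13.6 + 66.6×338.0 = 24386 J
Heat the water can supply cooling to 0 °C: 643.5×4.22×32.8 = 89070.7 J > q₁, so all ice melts.
Energy balance: 643.5×4.22×(32.8 − T) = 24386 + 66.6×4.22×(T − 0)
2715.57(32.8 − T) = 24386 + 281.052 T
89070.7 − 24386 = 2996.622 T
T = 64684.7 / 2996.622 = 21.59 °C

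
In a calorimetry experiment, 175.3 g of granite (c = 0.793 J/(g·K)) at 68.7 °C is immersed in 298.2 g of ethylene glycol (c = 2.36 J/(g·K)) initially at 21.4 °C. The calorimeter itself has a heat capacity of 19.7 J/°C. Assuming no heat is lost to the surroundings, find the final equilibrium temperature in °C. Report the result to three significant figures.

Heat lost by granite = heat gained by ethylene glycol + calorimeter.
(175.3)(0.793)(68.7 − T) = [(298.2)(2.36) + 19.7](T − 21.4)
139.0129 (68.7 − T) = 723.452 (T − 21.4)
9550.2 − 139.0129 T = 723.452 T − 15482
25032.2 = 862.4649 T
T = 29.02 °C

T_f = 29.0 °C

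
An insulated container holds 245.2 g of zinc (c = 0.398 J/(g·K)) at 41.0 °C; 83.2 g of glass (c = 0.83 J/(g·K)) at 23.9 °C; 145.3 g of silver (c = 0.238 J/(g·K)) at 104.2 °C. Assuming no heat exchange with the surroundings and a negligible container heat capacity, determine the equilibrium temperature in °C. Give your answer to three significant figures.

T_f = 46.0 °C

Σ mᵢcᵢ(T − Tᵢ) = 0  ⇒  T = Σ mᵢcᵢTᵢ / Σ mᵢcᵢ
Σ mᵢcᵢ = 245.2×0.398 + 83.2×0.83 + 145.3×0.238 = 201.2270
Σ mᵢcᵢTᵢ = 97.5896×41.0 + 69.056×23.9 + 34.5814×104.2 = 9255.0
T = 9255.0 / 201.2270 = 45.99 °C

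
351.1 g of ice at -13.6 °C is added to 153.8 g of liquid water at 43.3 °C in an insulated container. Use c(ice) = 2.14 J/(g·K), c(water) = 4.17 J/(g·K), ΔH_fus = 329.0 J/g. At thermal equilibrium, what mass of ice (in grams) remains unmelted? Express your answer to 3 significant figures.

m_ice remaining = 298 g

Heat to warm all ice to 0 °C: 351.1×2.14×13.6 = 10218 J
Heat released by water cooling to 0 °C: 153.8×4.17×43.3 = 27770 J
27770 J < 10218 + 351.1×329.0 = 125729.9 J, so not all ice melts; final T = 0 °C.
Heat left for melting: 27770 − 10218 = 17552 J
Mass melted = 17552 / 329.0 = 53.35 g
Ice remaining = 351.1 − 53.35 = 297.75 g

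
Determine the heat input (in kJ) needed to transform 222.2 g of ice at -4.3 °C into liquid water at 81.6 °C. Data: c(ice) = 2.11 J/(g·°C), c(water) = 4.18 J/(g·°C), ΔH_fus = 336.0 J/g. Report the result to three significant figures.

q1 (heat ice -4.3→0.0 °C): 222.2 × 2.11 × 4.3 = 2016 J
q2 (melt at 0 °C): 222.2 × 336.0 = 74659 J
q3 (heat water 0.0→81.6 °C): 222.2 × 4.18 × 81.6 = 75790 J
Total: 2016 + 74659 + 75790 = 152465 J = 152 kJ

q = 152 kJ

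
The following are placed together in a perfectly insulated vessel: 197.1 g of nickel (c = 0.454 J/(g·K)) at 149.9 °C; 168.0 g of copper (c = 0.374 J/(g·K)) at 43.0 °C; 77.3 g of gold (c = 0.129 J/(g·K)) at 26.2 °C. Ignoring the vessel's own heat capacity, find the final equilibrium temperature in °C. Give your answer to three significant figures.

Σ mᵢcᵢ(T − Tᵢ) = 0  ⇒  T = Σ mᵢcᵢTᵢ / Σ mᵢcᵢ
Σ mᵢcᵢ = 197.1×0.454 + 168.0×0.374 + 77.3×0.129 = 162.2871
Σ mᵢcᵢTᵢ = 89.4834×149.9 + 62.832×43.0 + 9.9717×26.2 = 16377
T = 16377 / 162.2871 = 100.9 °C

T_f = 101 °C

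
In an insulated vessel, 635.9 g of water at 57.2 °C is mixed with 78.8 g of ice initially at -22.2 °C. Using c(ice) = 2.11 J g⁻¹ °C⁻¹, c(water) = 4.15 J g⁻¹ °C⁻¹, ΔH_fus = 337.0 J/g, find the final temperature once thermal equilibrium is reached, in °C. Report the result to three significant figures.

Heat to bring ice to 0 °C and melt it: q₁ = 78.8×2.11×22.2 + 78.8×337.0 = 30247 J
Heat the water can supply cooling to 0 °C: 635.9×4.15×57.2 = 150950 J > q₁, so all ice melts.
Energy balance: 635.9×4.15×(57.2 − T) = 30247 + 78.8×4.15×(T − 0)
2638.985(57.2 − T) = 30247 + 327.02 T
150950 − 30247 = 2966.005 T
T = 120703 / 2966.005 = 40.70 °C

T_f = 40.7 °C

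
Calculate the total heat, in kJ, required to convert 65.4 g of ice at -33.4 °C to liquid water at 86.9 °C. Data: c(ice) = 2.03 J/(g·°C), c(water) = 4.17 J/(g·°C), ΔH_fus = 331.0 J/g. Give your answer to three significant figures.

q1 (heat ice -33.4→0.0 °C): 65.4 × 2.03 × 33.4 = 4434 J
q2 (melt at 0 °C): 65.4 × 331.0 = 21647 J
q3 (heat water 0.0→86.9 °C): 65.4 × 4.17 × 86.9 = 23699 J
Total: 4434 + 21647 + 23699 = 49780 J = 49.8 kJ

q = 49.8 kJ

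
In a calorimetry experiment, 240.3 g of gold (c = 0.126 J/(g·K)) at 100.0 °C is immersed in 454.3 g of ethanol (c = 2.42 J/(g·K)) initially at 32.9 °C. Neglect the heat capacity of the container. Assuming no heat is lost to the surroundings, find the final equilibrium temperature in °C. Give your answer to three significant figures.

Heat lost by gold = heat gained by ethanol.
(240.3)(0.126)(100.0 − T) = (454.3)(2.42)(T − 32.9)
30.2778 (100.0 − T) = 1099.406 (T − 32.9)
3027.8 − 30.2778 T = 1099.406 T − 36170
39197.8 = 1129.6838 T
T = 34.70 °C

T_f = 34.7 °C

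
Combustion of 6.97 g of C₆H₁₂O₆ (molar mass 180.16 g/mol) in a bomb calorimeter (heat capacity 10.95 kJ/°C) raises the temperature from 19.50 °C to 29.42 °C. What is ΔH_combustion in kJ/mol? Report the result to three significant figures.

ΔH = -2810 kJ/mol

ΔT = 29.42 − 19.50 = 9.92 °C
q_cal = C_cal × ΔT = 10.95 × 9.92 = 108.624 kJ
n = 6.97 / 180.16 = 0.03869 mol
q_rxn = −q_cal = -108.624 kJ
ΔH = -108.624 / 0.03869 = -2808 kJ/mol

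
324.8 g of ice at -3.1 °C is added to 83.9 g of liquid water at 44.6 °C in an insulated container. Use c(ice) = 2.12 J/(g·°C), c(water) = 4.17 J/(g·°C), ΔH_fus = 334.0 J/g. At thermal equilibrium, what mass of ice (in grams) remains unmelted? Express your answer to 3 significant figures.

Heat to warm all ice to 0 °C: 324.8×2.12×3.1 = 2134.6 J
Heat released by water cooling to 0 °C: 83.9×4.17×44.6 = 15604 J
15604 J < 2134.6 + 324.8×334.0 = 110617.8 J, so not all ice melts; final T = 0 °C.
Heat left for melting: 15604 − 2134.6 = 13469.4 J
Mass melted = 13469.4 / 334.0 = 40.33 g
Ice remaining = 324.8 − 40.33 = 284.47 g

m_ice remaining = 284 g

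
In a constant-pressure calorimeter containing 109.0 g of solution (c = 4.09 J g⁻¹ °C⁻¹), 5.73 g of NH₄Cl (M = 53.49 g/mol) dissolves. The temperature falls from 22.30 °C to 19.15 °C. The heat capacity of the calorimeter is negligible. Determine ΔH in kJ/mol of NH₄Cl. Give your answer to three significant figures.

ΔH = 13.1 kJ/mol

|ΔT| = |19.15 − 22.30| = 3.15 °C
|q_surr| = (109.0 × 4.09) × 3.15 = 445.81 × 3.15 = 1404 J
n(NH₄Cl) = 5.73 / 53.49 = 0.1071 mol
Temperature fell, so q_rxn = +|q_surr| = 1.404 kJ
ΔH = q_rxn / n = 13.11 kJ/mol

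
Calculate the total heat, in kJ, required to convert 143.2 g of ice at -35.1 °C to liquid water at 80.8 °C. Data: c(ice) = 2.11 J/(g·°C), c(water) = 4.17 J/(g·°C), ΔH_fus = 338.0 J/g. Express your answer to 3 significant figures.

q1 (heat ice -35.1→0.0 °C): 143.2 × 2.11 × 35.1 = 10606 J
q2 (melt at 0 °C): 143.2 × 338.0 = 48402 J
q3 (heat water 0.0→80.8 °C): 143.2 × 4.17 × 80.8 = 48249 J
Total: 10606 + 48402 + 48249 = 107257 J = 107 kJ

q = 107 kJ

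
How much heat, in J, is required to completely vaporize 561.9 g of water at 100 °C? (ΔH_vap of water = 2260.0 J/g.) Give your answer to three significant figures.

q = m × ΔH_vap = 561.9 × 2260.0 = 1270000 J

q = 1270000 J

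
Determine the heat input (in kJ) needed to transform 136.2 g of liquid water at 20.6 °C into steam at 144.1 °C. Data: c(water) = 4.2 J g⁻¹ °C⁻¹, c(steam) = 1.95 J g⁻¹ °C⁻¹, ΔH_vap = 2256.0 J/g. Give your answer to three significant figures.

q1 (heat water 20.6→100.0 °C): 136.2 × 4.2 × 79.4 = 45420 J
q2 (vaporize at 100 °C): 136.2 × 2256.0 = 307267 J
q3 (heat steam 100.0→144.1 °C): 136.2 × 1.95 × 44.1 = 11713 J
Total: 45420 + 307267 + 11713 = 364400 J = 364 kJ

q = 364 kJ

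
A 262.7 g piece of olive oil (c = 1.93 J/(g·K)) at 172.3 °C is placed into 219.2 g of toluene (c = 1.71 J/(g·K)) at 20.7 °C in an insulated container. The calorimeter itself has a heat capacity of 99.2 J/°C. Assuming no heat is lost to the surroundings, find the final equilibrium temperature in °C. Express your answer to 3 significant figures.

T_f = 99.0 °C

Heat lost by olive oil = heat gained by toluene + calorimeter.
(262.7)(1.93)(172.3 − T) = [(219.2)(1.71) + 99.2](T − 20.7)
507.011 (172.3 − T) = 474.032 (T − 20.7)
87358 − 507.011 T = 474.032 T − 9812.5
97170.5 = 981.043 T
T = 99.048 °C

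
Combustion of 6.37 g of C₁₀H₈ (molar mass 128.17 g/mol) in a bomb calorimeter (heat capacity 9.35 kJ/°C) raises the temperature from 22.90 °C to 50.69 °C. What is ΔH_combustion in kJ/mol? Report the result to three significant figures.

ΔH = -5230 kJ/mol

ΔT = 50.69 − 22.90 = 27.79 °C
q_cal = C_cal × ΔT = 9.35 × 27.79 = 259.8365 kJ
n = 6.37 / 128.17 = 0.04970 mol
q_rxn = −q_cal = -259.8365 kJ
ΔH = -259.8365 / 0.04970 = -5228 kJ/mol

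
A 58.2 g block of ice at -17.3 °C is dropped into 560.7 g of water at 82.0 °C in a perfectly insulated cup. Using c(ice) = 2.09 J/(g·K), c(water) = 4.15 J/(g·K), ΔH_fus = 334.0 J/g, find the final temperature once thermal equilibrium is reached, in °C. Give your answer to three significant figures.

Heat to bring ice to 0 °C and melt it: q₁ = 58.2×2.09×17.3 + 58.2×334.0 = 21543 J
Heat the water can supply cooling to 0 °C: 560.7×4.15×82.0 = 190806 J > q₁, so all ice melts.
Energy balance: 560.7×4.15×(82.0 − T) = 21543 + 58.2×4.15×(T − 0)
2326.905(82.0 − T) = 21543 + 241.53 T
190806 − 21543 = 2568.435 T
T = 169263 / 2568.435 = 65.90 °C

T_f = 65.9 °C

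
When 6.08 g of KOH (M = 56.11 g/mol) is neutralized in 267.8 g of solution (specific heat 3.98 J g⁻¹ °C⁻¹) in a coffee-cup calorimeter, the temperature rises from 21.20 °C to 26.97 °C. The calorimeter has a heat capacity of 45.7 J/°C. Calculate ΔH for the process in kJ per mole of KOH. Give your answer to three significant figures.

ΔH = -59.2 kJ/mol

|ΔT| = |26.97 − 21.20| = 5.77 °C
|q_surr| = (267.8 × 3.98 + 45.7) × 5.77 = 1111.544 × 5.77 = 6414 J
n(KOH) = 6.08 / 56.11 = 0.1084 mol
Temperature rose, so q_rxn = −|q_surr| = -6.414 kJ
ΔH = q_rxn / n = -59.17 kJ/mol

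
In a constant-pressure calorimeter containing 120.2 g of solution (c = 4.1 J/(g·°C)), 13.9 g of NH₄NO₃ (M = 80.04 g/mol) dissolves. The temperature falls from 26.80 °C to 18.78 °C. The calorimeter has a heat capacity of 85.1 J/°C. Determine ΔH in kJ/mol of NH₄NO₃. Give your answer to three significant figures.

|ΔT| = |18.78 − 26.80| = 8.02 °C
|q_surr| = (120.2 × 4.1 + 85.1) × 8.02 = 577.92 × 8.02 = 4635 J
n(NH₄NO₃) = 13.9 / 80.04 = 0.1737 mol
Temperature fell, so q_rxn = +|q_surr| = 4.635 kJ
ΔH = q_rxn / n = 26.68 kJ/mol

ΔH = 26.7 kJ/mol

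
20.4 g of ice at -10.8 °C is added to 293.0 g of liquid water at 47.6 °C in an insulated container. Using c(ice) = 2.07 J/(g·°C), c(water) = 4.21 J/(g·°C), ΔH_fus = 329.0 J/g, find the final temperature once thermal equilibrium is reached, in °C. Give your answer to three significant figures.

T_f = 39.1 °C

Heat to bring ice to 0 °C and melt it: q₁ = 20.4×2.07×10.8 + 20.4×329.0 = 7167.7 J
Heat the water can supply cooling to 0 °C: 293.0×4.21×47.6 = 58716.0 J > q₁, so all ice melts.
Energy balance: 293.0×4.21×(47.6 − T) = 7167.7 + 20.4×4.21×(T − 0)
1233.53(47.6 − T) = 7167.7 + 85.884 T
58716.0 − 7167.7 = 1319.414 T
T = 51548.3 / 1319.414 = 39.07 °C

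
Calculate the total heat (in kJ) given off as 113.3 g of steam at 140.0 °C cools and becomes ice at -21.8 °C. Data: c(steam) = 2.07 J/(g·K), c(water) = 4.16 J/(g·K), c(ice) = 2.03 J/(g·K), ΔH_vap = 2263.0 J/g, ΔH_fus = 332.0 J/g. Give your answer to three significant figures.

q = 356 kJ

q1 (cool steam 140.0→100 °C): 113.3 × 2.07 × 40.0 = 9381 J
q2 (condense at 100 °C): 113.3 × 2263.0 = 256398 J
q3 (cool water 100→0 °C): 113.3 × 4.16 × 100.0 = 47133 J
q4 (freeze at 0 °C): 113.3 × 332.0 = 37616 J
q5 (cool ice 0→-21.8 °C): 113.3 × 2.03 × 21.8 = 5014 J
Total: 9381 + 256398 + 47133 + 37616 + 5014 = 355542 J = 356 kJ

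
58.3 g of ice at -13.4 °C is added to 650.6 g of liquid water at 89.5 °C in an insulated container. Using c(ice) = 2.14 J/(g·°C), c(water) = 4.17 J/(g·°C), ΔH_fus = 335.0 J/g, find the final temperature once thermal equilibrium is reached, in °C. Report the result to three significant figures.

Heat to bring ice to 0 °C and melt it: q₁ = 58.3×2.14×13.4 + 58.3×335.0 = 21202 J
Heat the water can supply cooling to 0 °C: 650.6×4.17×89.5 = 242814 J > q₁, so all ice melts.
Energy balance: 650.6×4.17×(89.5 − T) = 21202 + 58.3×4.17×(T − 0)
2713.002(89.5 − T) = 21202 + 243.111 T
242814 − 21202 = 2956.113 T
T = 221612 / 2956.113 = 74.97 °C

T_f = 75.0 °C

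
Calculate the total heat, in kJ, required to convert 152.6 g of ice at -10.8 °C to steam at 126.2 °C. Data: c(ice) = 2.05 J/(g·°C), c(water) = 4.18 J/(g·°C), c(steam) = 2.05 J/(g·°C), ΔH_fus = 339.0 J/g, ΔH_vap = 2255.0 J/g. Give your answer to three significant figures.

q = 471 kJ

q1 (heat ice -10.8→0.0 °C): 152.6 × 2.05 × 10.8 = 3379 J
q2 (melt at 0 °C): 152.6 × 339.0 = 51731 J
q3 (heat water 0.0→100.0 °C): 152.6 × 4.18 × 100.0 = 63787 J
q4 (vaporize at 100 °C): 152.6 × 2255.0 = 344113 J
q5 (heat steam 100.0→126.2 °C): 152.6 × 2.05 × 26.2 = 8196 J
Total: 3379 + 51731 + 63787 + 344113 + 8196 = 471206 J = 471 kJ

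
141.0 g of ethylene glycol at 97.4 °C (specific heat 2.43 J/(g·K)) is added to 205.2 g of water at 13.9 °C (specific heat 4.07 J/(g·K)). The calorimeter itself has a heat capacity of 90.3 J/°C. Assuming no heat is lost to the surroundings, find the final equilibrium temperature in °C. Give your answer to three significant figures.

T_f = 36.5 °C

Heat lost by ethylene glycol = heat gained by water + calorimeter.
(141.0)(2.43)(97.4 − T) = [(205.2)(4.07) + 90.3](T − 13.9)
342.63 (97.4 − T) = 925.464 (T − 13.9)
33372 − 342.63 T = 925.464 T − 12864
46236 = 1268.094 T
T = 36.46 °C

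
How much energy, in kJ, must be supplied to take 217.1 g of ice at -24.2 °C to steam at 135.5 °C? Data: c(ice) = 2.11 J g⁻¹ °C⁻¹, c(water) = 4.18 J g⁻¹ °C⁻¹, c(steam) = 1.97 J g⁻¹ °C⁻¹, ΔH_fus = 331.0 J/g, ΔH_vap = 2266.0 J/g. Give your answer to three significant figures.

q1 (heat ice -24.2→0.0 °C): 217.1 × 2.11 × 24.2 = 11086 J
q2 (melt at 0 °C): 217.1 × 331.0 = 71860 J
q3 (heat water 0.0→100.0 °C): 217.1 × 4.18 × 100.0 = 90748 J
q4 (vaporize at 100 °C): 217.1 × 2266.0 = 491949 J
q5 (heat steam 100.0→135.5 °C): 217.1 × 1.97 × 35.5 = 15183 J
Total: 11086 + 71860 + 90748 + 491949 + 15183 = 680826 J = 681 kJ

q = 681 kJ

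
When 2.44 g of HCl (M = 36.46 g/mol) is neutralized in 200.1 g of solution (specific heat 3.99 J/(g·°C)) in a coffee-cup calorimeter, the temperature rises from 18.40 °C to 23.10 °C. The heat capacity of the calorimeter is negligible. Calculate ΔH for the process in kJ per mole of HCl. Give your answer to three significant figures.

|ΔT| = |23.10 − 18.40| = 4.70 °C
|q_surr| = (200.1 × 3.99) × 4.70 = 798.399 × 4.70 = 3752 J
n(HCl) = 2.44 / 36.46 = 0.06692 mol
Temperature rose, so q_rxn = −|q_surr| = -3.752 kJ
ΔH = q_rxn / n = -56.07 kJ/mol

ΔH = -56.1 kJ/mol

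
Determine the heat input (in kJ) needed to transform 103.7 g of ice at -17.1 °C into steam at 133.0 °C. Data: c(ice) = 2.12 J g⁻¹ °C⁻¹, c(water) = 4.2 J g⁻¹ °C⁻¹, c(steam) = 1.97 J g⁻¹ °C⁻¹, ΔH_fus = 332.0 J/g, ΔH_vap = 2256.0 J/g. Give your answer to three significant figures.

q = 322 kJ

q1 (heat ice -17.1→0.0 °C): 103.7 × 2.12 × 17.1 = 3759 J
q2 (melt at 0 °C): 103.7 × 332.0 = 34428 J
q3 (heat water 0.0→100.0 °C): 103.7 × 4.2 × 100.0 = 43554 J
q4 (vaporize at 100 °C): 103.7 × 2256.0 = 233947 J
q5 (heat steam 100.0→133.0 °C): 103.7 × 1.97 × 33.0 = 6742 J
Total: 3759 + 34428 + 43554 + 233947 + 6742 = 322430 J = 322 kJ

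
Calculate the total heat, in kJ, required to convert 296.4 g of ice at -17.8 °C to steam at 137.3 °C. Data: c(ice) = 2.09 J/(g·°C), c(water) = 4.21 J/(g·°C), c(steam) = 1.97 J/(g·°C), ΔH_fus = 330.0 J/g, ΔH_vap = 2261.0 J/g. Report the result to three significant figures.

q = 926 kJ

q1 (heat ice -17.8→0.0 °C): 296.4 × 2.09 × 17.8 = 11027 J
q2 (melt at 0 °C): 296.4 × 330.0 = 97812 J
q3 (heat water 0.0→100.0 °C): 296.4 × 4.21 × 100.0 = 124784 J
q4 (vaporize at 100 °C): 296.4 × 2261.0 = 670160 J
q5 (heat steam 100.0→137.3 °C): 296.4 × 1.97 × 37.3 = 21780 J
Total: 11027 + 97812 + 124784 + 670160 + 21780 = 925563 J = 926 kJ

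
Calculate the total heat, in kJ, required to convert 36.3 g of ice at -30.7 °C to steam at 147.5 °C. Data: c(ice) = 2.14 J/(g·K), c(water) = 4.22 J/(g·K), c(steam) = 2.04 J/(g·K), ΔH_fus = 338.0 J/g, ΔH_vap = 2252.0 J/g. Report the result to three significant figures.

q = 115 kJ

q1 (heat ice -30.7→0.0 °C): 36.3 × 2.14 × 30.7 = 2385 J
q2 (melt at 0 °C): 36.3 × 338.0 = 12269 J
q3 (heat water 0.0→100.0 °C): 36.3 × 4.22 × 100.0 = 15319 J
q4 (vaporize at 100 °C): 36.3 × 2252.0 = 81748 J
q5 (heat steam 100.0→147.5 °C): 36.3 × 2.04 × 47.5 = 3517 J
Total: 2385 + 12269 + 15319 + 81748 + 3517 = 115238 J = 115 kJ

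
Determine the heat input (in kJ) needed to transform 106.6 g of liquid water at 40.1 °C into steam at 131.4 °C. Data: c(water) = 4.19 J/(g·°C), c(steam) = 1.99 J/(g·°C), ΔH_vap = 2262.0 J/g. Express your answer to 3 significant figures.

q = 275 kJ

q1 (heat water 40.1→100.0 °C): 106.6 × 4.19 × 59.9 = 26755 J
q2 (vaporize at 100 °C): 106.6 × 2262.0 = 241129 J
q3 (heat steam 100.0→131.4 °C): 106.6 × 1.99 × 31.4 = 6661 J
Total: 26755 + 241129 + 6661 = 274545 J = 275 kJ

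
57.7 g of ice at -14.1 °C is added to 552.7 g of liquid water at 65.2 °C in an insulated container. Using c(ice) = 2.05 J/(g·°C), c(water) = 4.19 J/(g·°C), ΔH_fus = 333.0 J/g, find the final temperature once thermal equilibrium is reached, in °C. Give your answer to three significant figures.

Heat to bring ice to 0 °C and melt it: q₁ = 57.7×2.05×14.1 + 57.7×333.0 = 20882 J
Heat the water can supply cooling to 0 °C: 552.7×4.19×65.2 = 150991 J > q₁, so all ice melts.
Energy balance: 552.7×4.19×(65.2 − T) = 20882 + 57.7×4.19×(T − 0)
2315.813(65.2 − T) = 20882 + 241.763 T
150991 − 20882 = 2557.576 T
T = 130109 / 2557.576 = 50.87 °C

T_f = 50.9 °C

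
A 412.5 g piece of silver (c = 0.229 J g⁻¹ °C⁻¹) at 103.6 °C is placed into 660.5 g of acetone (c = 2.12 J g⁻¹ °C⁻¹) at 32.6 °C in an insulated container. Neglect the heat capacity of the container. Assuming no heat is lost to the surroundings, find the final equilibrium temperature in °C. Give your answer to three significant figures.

Heat lost by silver = heat gained by acetone.
(412.5)(0.229)(103.6 − T) = (660.5)(2.12)(T − 32.6)
94.4625 (103.6 − T) = 1400.26 (T − 32.6)
9786.3 − 94.4625 T = 1400.26 T − 45648
55434.3 = 1494.7225 T
T = 37.09 °C

T_f = 37.1 °C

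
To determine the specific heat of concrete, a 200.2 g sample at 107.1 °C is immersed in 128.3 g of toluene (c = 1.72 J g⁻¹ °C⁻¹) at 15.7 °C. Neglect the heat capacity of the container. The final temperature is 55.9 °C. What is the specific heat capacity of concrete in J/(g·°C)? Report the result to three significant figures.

q_gained = (128.3 × 1.72) × (55.9 − 15.7) = 8871 J
q_lost = 200.2 × c × (107.1 − 55.9) = 10250.24 c
Set equal: c = 8871 / 10250.24 = 0.865 J/(g·°C)

c = 0.865 J/(g·°C)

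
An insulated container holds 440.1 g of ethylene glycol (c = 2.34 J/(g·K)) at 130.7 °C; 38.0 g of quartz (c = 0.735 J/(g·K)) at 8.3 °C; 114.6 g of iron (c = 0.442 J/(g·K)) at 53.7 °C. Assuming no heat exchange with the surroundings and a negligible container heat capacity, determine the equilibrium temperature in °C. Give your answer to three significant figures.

Σ mᵢcᵢ(T − Tᵢ) = 0  ⇒  T = Σ mᵢcᵢTᵢ / Σ mᵢcᵢ
Σ mᵢcᵢ = 440.1×2.34 + 38.0×0.735 + 114.6×0.442 = 1108.4172
Σ mᵢcᵢTᵢ = 1029.834×130.7 + 27.93×8.3 + 50.6532×53.7 = 137550
T = 137550 / 1108.4172 = 124.1 °C

T_f = 124 °C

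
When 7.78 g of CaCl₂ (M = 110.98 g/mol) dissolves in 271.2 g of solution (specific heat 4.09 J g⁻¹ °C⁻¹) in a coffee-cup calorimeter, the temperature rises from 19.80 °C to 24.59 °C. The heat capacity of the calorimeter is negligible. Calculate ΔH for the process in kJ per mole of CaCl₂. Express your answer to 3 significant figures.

|ΔT| = |24.59 − 19.80| = 4.79 °C
|q_surr| = (271.2 × 4.09) × 4.79 = 1109.208 × 4.79 = 5313 J
n(CaCl₂) = 7.78 / 110.98 = 0.07010 mol
Temperature rose, so q_rxn = −|q_surr| = -5.313 kJ
ΔH = q_rxn / n = -75.79 kJ/mol

ΔH = -75.8 kJ/mol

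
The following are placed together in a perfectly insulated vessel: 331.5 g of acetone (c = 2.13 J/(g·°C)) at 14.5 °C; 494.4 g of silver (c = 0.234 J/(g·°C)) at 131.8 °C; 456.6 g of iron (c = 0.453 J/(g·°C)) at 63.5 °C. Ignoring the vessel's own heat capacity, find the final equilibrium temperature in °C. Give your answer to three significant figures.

Σ mᵢcᵢ(T − Tᵢ) = 0  ⇒  T = Σ mᵢcᵢTᵢ / Σ mᵢcᵢ
Σ mᵢcᵢ = 331.5×2.13 + 494.4×0.234 + 456.6×0.453 = 1028.6244
Σ mᵢcᵢTᵢ = 706.095×14.5 + 115.6896×131.8 + 206.8398×63.5 = 38621
T = 38621 / 1028.6244 = 37.546 °C

T_f = 37.5 °C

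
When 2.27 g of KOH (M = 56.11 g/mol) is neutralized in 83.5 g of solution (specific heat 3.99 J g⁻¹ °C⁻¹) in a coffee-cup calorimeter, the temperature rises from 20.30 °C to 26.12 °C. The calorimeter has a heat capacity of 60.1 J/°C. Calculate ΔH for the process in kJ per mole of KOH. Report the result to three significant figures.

ΔH = -56.6 kJ/mol

|ΔT| = |26.12 − 20.30| = 5.82 °C
|q_surr| = (83.5 × 3.99 + 60.1) × 5.82 = 393.265 × 5.82 = 2289 J
n(KOH) = 2.27 / 56.11 = 0.04046 mol
Temperature rose, so q_rxn = −|q_surr| = -2.289 kJ
ΔH = q_rxn / n = -56.57 kJ/mol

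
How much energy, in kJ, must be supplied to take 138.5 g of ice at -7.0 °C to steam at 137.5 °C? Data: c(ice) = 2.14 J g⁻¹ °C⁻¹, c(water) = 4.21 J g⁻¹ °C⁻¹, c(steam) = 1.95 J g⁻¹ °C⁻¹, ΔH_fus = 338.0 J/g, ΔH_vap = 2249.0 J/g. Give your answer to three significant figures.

q1 (heat ice -7.0→0.0 °C): 138.5 × 2.14 × 7.0 = 2075 J
q2 (melt at 0 °C): 138.5 × 338.0 = 46813 J
q3 (heat water 0.0→100.0 °C): 138.5 × 4.21 × 100.0 = 58309 J
q4 (vaporize at 100 °C): 138.5 × 2249.0 = 311487 J
q5 (heat steam 100.0→137.5 °C): 138.5 × 1.95 × 37.5 = 10128 J
Total: 2075 + 46813 + 58309 + 311487 + 10128 = 428812 J = 429 kJ

q = 429 kJ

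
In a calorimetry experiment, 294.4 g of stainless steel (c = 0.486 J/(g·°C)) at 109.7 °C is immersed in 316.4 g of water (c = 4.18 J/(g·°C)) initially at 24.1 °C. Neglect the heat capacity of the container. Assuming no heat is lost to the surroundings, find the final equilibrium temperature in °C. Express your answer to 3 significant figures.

T_f = 32.5 °C

Heat lost by stainless steel = heat gained by water.
(294.4)(0.486)(109.7 − T) = (316.4)(4.18)(T − 24.1)
143.0784 (109.7 − T) = 1322.552 (T − 24.1)
15696 − 143.0784 T = 1322.552 T − 31874
47570 = 1465.6304 T
T = 32.46 °C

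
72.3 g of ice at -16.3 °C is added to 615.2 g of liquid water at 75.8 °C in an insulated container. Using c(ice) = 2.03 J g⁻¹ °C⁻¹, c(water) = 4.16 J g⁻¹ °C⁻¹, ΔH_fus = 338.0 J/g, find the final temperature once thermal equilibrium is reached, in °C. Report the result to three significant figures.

Heat to bring ice to 0 °C and melt it: q₁ = 72.3×2.03×16.3 + 72.3×338.0 = 26830 J
Heat the water can supply cooling to 0 °C: 615.2×4.16×75.8 = 193990 J > q₁, so all ice melts.
Energy balance: 615.2×4.16×(75.8 − T) = 26830 + 72.3×4.16×(T − 0)
2559.232(75.8 − T) = 26830 + 300.768 T
193990 − 26830 = 2860.000 T
T = 167160 / 2860.000 = 58.448 °C

T_f = 58.4 °C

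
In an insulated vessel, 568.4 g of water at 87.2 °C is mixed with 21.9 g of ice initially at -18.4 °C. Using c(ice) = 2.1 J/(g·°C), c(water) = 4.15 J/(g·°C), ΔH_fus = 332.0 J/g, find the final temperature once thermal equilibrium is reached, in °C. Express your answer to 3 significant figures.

Heat to bring ice to 0 °C and melt it: q₁ = 21.9×2.1×18.4 + 21.9×332.0 = 8117.0 J
Heat the water can supply cooling to 0 °C: 568.4×4.15×87.2 = 205693 J > q₁, so all ice melts.
Energy balance: 568.4×4.15×(87.2 − T) = 8117.0 + 21.9×4.15×(T − 0)
2358.86(87.2 − T) = 8117.0 + 90.885 T
205693 − 8117.0 = 2449.745 T
T = 197576.0 / 2449.745 = 80.65 °C

T_f = 80.7 °C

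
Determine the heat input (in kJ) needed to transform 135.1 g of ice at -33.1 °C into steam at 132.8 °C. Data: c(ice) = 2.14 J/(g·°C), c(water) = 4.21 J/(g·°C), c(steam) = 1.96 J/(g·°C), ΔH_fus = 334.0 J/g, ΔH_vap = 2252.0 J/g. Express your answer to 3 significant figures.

q = 425 kJ

q1 (heat ice -33.1→0.0 °C): 135.1 × 2.14 × 33.1 = 9570 J
q2 (melt at 0 °C): 135.1 × 334.0 = 45123 J
q3 (heat water 0.0→100.0 °C): 135.1 × 4.21 × 100.0 = 56877 J
q4 (vaporize at 100 °C): 135.1 × 2252.0 = 304245 J
q5 (heat steam 100.0→132.8 °C): 135.1 × 1.96 × 32.8 = 8685 J
Total: 9570 + 45123 + 56877 + 304245 + 8685 = 424500 J = 425 kJ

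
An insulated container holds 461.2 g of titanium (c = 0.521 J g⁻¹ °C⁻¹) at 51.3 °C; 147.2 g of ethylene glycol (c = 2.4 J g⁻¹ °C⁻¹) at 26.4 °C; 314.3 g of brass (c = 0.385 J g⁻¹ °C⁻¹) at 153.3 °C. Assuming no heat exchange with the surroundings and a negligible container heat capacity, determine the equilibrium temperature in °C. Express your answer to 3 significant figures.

Σ mᵢcᵢ(T − Tᵢ) = 0  ⇒  T = Σ mᵢcᵢTᵢ / Σ mᵢcᵢ
Σ mᵢcᵢ = 461.2×0.521 + 147.2×2.4 + 314.3×0.385 = 714.5707
Σ mᵢcᵢTᵢ = 240.2852×51.3 + 353.28×26.4 + 121.0055×153.3 = 40203
T = 40203 / 714.5707 = 56.26 °C

T_f = 56.3 °C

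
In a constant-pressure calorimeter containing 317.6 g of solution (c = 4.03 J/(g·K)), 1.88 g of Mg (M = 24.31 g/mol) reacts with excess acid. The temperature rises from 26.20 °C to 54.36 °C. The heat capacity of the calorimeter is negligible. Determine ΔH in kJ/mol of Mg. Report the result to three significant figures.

|ΔT| = |54.36 − 26.20| = 28.16 °C
|q_surr| = (317.6 × 4.03) × 28.16 = 1279.928 × 28.16 = 36040 J
n(Mg) = 1.88 / 24.31 = 0.07733 mol
Temperature rose, so q_rxn = −|q_surr| = -36.04 kJ
ΔH = q_rxn / n = -466.1 kJ/mol

ΔH = -466 kJ/mol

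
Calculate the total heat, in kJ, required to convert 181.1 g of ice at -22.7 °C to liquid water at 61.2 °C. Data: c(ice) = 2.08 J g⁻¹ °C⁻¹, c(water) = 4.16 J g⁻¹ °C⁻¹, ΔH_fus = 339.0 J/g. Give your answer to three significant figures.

q1 (heat ice -22.7→0.0 °C): 181.1 × 2.08 × 22.7 = 8551 J
q2 (melt at 0 °C): 181.1 × 339.0 = 61393 J
q3 (heat water 0.0→61.2 °C): 181.1 × 4.16 × 61.2 = 46107 J
Total: 8551 + 61393 + 46107 = 116051 J = 116 kJ

q = 116 kJ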